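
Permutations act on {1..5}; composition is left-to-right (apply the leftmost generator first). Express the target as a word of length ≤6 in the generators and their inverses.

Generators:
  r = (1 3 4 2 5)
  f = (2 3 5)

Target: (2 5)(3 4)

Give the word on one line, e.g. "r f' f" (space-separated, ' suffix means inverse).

  after r': (1 5 2 4 3)
  after f: (1 2 4 5 3)
  after r: (1 5 4)
  after r: (2 5)(3 4)

r' f r r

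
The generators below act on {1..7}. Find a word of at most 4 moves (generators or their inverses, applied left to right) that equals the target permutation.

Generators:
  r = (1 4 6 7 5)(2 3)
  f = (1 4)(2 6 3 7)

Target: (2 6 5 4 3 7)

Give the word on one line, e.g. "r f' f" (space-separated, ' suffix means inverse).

  after f': (1 4)(2 7 3 6)
  after f': (2 3)(6 7)
  after r: (1 4 6 5)
  after f: (2 6 5 4 3 7)

f' f' r f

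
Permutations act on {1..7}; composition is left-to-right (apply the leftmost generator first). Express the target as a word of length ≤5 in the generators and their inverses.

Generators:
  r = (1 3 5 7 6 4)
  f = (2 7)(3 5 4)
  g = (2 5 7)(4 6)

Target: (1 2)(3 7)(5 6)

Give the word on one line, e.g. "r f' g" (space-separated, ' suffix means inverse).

  after r: (1 3 5 7 6 4)
  after g: (1 3 7 4)(2 5)
  after f: (1 5 7 3 2 4)
  after r: (1 7 5 6 4 3 2)
  after f': (1 2)(3 7)(5 6)

r g f r f'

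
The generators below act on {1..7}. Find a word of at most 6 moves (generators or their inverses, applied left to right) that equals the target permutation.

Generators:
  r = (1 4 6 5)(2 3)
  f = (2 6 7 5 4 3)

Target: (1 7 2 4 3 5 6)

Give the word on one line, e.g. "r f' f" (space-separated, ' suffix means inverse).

f r' r' f r

  after f: (2 6 7 5 4 3)
  after r': (1 5)(2 4)(6 7)
  after r': (1 6 7 4 3 2)
  after f: (1 7 3 6 5 4 2)
  after r: (1 7 2 4 3 5 6)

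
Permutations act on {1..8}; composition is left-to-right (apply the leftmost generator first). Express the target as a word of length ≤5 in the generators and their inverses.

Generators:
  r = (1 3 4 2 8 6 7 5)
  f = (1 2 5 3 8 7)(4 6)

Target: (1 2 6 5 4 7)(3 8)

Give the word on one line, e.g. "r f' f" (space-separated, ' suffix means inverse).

r f r'

  after r: (1 3 4 2 8 6 7 5)
  after f: (1 8 4 5 2 7 3 6)
  after r': (1 2 6 5 4 7)(3 8)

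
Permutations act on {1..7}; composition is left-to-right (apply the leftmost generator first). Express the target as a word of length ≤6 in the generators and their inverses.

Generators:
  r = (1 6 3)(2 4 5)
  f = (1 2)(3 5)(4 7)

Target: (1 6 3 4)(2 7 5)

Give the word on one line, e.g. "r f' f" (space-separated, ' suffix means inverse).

f r' f' r' f'

  after f: (1 2)(3 5)(4 7)
  after r': (1 5 6)(2 3 4 7)
  after f': (1 3 7)(2 5 6)
  after r': (1 6 5)(2 4)(3 7)
  after f': (1 6 3 4)(2 7 5)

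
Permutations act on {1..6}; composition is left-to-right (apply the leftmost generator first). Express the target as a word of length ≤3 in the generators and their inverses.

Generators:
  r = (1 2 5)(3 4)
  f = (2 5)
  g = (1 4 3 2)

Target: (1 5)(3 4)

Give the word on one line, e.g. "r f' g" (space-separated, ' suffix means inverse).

f' r'

  after f': (2 5)
  after r': (1 5)(3 4)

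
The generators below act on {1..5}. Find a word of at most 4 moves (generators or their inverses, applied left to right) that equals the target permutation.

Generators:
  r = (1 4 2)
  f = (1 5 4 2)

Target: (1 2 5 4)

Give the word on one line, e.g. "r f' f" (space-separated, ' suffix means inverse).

r f

  after r: (1 4 2)
  after f: (1 2 5 4)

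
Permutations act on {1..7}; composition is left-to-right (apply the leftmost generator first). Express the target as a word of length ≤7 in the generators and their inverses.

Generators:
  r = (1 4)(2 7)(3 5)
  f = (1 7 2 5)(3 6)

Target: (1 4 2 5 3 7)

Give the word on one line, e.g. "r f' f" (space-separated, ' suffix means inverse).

r f f r r

  after r: (1 4)(2 7)(3 5)
  after f: (1 4 7 5 6 3)
  after f: (1 4 2 5 3 7)
  after r: (2 3)(4 7)
  after r: (1 4 2 5 3 7)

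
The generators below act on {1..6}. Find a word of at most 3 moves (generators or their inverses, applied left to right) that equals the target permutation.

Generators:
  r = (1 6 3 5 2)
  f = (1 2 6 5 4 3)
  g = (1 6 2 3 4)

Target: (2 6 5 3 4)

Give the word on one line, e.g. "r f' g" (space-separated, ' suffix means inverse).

  after g: (1 6 2 3 4)
  after r': (2 6 5 3 4)

g r'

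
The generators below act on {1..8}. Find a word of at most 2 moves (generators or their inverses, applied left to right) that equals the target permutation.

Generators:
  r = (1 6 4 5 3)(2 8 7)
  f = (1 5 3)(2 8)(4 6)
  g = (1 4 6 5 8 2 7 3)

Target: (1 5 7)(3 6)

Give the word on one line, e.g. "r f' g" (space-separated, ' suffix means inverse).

g r

  after g: (1 4 6 5 8 2 7 3)
  after r: (1 5 7)(3 6)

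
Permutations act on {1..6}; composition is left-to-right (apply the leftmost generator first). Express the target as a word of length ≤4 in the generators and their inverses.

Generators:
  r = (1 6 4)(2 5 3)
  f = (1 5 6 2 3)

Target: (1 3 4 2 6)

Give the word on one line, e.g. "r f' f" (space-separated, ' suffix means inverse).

r' r' f' r

  after r': (1 4 6)(2 3 5)
  after r': (1 6 4)(2 5 3)
  after f': (1 5 2)(3 6 4)
  after r: (1 3 4 2 6)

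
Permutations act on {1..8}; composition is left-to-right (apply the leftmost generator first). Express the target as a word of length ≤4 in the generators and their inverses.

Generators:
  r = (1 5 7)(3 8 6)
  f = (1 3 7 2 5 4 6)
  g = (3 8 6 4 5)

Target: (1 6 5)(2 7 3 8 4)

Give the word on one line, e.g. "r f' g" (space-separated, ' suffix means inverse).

  after g: (3 8 6 4 5)
  after f': (1 6 5)(2 7 3 8 4)

g f'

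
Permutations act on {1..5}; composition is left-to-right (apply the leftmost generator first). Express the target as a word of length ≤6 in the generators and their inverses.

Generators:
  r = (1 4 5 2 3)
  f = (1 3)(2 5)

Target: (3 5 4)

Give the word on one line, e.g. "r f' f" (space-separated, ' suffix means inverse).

  after r': (1 3 2 5 4)
  after f: (3 5 4)
  after f: (1 3 2 5 4)
  after f: (3 5 4)

r' f f f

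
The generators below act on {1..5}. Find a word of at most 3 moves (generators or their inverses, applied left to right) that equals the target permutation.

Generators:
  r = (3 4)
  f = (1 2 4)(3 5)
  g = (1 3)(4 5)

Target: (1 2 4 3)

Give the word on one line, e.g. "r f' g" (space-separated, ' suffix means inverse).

  after r: (3 4)
  after f': (1 4 5 3 2)
  after f': (1 2 4 3)

r f' f'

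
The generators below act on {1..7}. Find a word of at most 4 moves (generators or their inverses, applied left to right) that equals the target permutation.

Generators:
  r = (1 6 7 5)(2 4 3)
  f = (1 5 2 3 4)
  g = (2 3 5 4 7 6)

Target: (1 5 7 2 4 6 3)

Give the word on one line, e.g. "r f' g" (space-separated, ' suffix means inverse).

  after f': (1 4 3 2 5)
  after r: (1 3 4 2)(5 6 7)
  after g': (1 2)(3 5 7)(4 6)
  after f': (1 5 7 2 4 6 3)

f' r g' f'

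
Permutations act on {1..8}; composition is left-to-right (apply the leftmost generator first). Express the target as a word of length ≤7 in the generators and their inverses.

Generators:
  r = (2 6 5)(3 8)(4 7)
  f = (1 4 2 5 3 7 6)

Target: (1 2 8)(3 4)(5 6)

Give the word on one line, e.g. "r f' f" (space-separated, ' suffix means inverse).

r' f' r' f r

  after r': (2 5 6)(3 8)(4 7)
  after f': (1 6 4 3 8 5 7)
  after r': (1 2 5 4 8 6 7)
  after f: (1 5 2 3 7 4 8)
  after r: (1 2 8)(3 4)(5 6)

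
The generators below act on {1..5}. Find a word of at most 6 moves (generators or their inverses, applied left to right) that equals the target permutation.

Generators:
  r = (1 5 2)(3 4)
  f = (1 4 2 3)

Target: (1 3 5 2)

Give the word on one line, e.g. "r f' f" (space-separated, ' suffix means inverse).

r' r' f' r' f'

  after r': (1 2 5)(3 4)
  after r': (1 5 2)
  after f': (1 5 4)(2 3)
  after r': (2 4)(3 5)
  after f': (1 3 5 2)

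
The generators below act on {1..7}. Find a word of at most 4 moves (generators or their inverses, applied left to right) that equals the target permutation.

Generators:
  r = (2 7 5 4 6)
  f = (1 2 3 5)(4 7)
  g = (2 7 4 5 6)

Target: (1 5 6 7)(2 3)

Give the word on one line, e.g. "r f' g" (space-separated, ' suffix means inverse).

r g g f'

  after r: (2 7 5 4 6)
  after g: (2 4)(6 7)
  after g: (2 5 6 4 7)
  after f': (1 5 6 7)(2 3)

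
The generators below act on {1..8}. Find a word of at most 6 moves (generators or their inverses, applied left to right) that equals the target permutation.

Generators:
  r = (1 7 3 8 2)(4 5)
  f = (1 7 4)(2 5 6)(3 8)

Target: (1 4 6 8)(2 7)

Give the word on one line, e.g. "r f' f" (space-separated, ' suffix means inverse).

  after f: (1 7 4)(2 5 6)(3 8)
  after r': (2 4)(5 6 8 7)
  after f: (1 7 6 3 8 4 5 2)
  after f: (1 4 6 8)(2 7)

f r' f f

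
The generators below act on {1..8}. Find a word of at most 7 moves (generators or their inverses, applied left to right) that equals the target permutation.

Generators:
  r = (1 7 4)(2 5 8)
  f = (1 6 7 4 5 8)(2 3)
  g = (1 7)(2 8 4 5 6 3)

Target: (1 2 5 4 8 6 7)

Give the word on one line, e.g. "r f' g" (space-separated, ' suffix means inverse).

r' r' f g' r

  after r': (1 4 7)(2 8 5)
  after r': (1 7 4)(2 5 8)
  after f: (1 4 6 7 5)(2 8 3)
  after g': (1 8 6)(4 5 7)
  after r: (1 2 5 4 8 6 7)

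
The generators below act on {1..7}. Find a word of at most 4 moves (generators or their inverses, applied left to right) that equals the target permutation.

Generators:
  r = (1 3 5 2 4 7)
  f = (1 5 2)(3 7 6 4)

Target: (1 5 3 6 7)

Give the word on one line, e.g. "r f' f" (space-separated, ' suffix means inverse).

r' r' r' f'

  after r': (1 7 4 2 5 3)
  after r': (1 4 5)(2 3 7)
  after r': (1 2)(3 4)(5 7)
  after f': (1 5 3 6 7)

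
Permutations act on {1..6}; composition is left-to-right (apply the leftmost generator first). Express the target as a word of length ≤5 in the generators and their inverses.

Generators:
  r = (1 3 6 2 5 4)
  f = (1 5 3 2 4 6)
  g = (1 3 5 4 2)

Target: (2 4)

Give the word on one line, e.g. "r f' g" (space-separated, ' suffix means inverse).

g f g' f f

  after g: (1 3 5 4 2)
  after f: (1 2 5 6)
  after g': (1 4 5 6 2 3)
  after f: (1 6 4 3 5)
  after f: (2 4)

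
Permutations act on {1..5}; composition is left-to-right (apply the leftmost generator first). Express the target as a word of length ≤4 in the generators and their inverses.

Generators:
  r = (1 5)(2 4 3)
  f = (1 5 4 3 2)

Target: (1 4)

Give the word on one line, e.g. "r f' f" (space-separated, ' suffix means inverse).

f' r

  after f': (1 2 3 4 5)
  after r: (1 4)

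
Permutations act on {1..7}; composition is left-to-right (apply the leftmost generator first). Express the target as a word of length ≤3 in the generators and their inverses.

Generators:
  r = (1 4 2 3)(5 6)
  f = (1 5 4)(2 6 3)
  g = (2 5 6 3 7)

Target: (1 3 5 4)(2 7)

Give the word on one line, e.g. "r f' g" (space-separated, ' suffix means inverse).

g' r'

  after g': (2 7 3 6 5)
  after r': (1 3 5 4)(2 7)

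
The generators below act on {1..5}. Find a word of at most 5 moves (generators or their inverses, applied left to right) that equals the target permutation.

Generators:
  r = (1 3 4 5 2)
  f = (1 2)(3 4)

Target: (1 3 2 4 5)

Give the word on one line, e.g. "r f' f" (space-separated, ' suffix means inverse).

f r' r' r'

  after f: (1 2)(3 4)
  after r': (1 5 4)
  after r': (1 4 2 5 3)
  after r': (1 3 2 4 5)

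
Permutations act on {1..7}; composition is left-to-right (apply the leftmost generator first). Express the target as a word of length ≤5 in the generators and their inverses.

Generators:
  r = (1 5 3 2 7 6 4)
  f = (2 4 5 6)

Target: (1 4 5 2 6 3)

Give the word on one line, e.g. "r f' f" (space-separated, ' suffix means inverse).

  after r: (1 5 3 2 7 6 4)
  after f: (1 6 5 3 4)(2 7)
  after r: (1 4 5 2 6 3)

r f r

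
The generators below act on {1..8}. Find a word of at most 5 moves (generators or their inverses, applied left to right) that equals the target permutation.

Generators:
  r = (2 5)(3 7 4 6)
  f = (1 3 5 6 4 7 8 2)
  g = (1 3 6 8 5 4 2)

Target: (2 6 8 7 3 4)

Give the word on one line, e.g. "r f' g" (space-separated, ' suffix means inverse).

r r r f' g

  after r: (2 5)(3 7 4 6)
  after r: (3 4)(6 7)
  after r: (2 5)(3 6 4 7)
  after f': (1 2 3 5 8 7)
  after g: (2 6 8 7 3 4)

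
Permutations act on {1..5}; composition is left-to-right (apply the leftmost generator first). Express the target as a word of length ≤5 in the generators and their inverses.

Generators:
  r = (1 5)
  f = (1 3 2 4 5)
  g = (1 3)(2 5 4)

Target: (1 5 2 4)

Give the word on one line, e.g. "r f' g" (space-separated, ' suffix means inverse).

f g r' f r'

  after f: (1 3 2 4 5)
  after g: (3 5)
  after r': (1 5 3)
  after f: (2 4 5)
  after r': (1 5 2 4)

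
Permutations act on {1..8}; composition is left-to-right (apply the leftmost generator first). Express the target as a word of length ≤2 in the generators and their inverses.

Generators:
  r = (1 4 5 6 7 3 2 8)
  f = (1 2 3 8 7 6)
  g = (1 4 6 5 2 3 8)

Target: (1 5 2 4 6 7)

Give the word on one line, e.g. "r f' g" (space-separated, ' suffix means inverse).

f' g

  after f': (1 6 7 8 3 2)
  after g: (1 5 2 4 6 7)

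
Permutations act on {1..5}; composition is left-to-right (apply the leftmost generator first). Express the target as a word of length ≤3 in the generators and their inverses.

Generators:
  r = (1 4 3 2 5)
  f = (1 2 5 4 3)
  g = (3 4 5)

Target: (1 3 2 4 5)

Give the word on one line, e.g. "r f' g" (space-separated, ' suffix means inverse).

r g'

  after r: (1 4 3 2 5)
  after g': (1 3 2 4 5)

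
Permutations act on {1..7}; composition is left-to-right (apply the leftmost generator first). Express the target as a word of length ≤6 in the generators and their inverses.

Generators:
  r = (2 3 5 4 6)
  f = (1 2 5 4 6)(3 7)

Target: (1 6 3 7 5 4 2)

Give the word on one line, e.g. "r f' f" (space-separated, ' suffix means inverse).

  after r: (2 3 5 4 6)
  after r: (2 5 6 3 4)
  after f': (1 6 7 3 5 4)
  after r': (1 4)(2 6 7)
  after f: (1 6 3 7 5 4 2)

r r f' r' f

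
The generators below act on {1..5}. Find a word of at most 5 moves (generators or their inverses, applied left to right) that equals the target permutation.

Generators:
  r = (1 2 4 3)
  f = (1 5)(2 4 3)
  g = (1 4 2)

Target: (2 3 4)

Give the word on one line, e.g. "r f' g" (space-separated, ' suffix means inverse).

r' g r

  after r': (1 3 4 2)
  after g: (1 3 2 4)
  after r: (2 3 4)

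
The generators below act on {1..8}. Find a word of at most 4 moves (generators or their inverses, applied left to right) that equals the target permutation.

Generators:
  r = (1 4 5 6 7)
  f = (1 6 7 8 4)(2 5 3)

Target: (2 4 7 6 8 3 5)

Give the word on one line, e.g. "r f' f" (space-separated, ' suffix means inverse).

f r f' f'

  after f: (1 6 7 8 4)(2 5 3)
  after r: (1 7 8 5 3 2 6)
  after f': (1 6 4 8 2)
  after f': (2 4 7 6 8 3 5)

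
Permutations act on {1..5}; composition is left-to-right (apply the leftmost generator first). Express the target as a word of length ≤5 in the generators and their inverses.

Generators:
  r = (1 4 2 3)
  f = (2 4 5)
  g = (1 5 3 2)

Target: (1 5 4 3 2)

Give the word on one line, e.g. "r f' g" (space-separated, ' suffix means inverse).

r r f'

  after r: (1 4 2 3)
  after r: (1 2)(3 4)
  after f': (1 5 4 3 2)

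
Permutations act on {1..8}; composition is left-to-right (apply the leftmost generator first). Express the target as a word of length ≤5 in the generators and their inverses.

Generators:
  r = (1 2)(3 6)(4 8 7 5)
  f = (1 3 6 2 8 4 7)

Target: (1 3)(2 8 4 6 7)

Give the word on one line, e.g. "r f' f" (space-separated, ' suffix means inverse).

  after r': (1 2)(3 6)(4 5 7 8)
  after r': (4 7)(5 8)
  after f: (1 3 6 2 8 5 4)
  after f: (1 6 8 5 7)(2 4 3)
  after r: (1 3)(2 8 4 6 7)

r' r' f f r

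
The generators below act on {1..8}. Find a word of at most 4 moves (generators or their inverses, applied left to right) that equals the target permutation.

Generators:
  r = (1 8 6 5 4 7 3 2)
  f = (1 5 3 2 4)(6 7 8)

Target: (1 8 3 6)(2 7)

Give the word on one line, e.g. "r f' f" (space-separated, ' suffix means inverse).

  after r': (1 2 3 7 4 5 6 8)
  after f': (1 3 6 7 2 5 8 4)
  after r': (1 7 3 8 5)(2 6 4)
  after f: (1 8 3 6)(2 7)

r' f' r' f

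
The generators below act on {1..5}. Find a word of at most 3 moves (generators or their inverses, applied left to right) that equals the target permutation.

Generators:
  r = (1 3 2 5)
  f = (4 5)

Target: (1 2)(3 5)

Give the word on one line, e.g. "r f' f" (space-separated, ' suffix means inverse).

r' r'

  after r': (1 5 2 3)
  after r': (1 2)(3 5)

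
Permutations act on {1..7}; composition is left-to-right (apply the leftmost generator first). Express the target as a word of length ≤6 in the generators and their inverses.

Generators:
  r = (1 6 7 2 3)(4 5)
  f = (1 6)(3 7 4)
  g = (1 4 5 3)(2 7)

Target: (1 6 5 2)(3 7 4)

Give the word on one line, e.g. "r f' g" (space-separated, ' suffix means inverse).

f' g r' f'

  after f': (1 6)(3 4 7)
  after g: (1 6 4 2 7)(3 5)
  after r': (2 6 5)(3 4 7)
  after f': (1 6 5 2)(3 7 4)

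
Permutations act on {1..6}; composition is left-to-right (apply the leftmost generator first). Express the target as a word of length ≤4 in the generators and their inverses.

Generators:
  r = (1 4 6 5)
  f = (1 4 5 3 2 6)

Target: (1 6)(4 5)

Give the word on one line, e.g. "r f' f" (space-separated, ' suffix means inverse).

  after r': (1 5 6 4)
  after r': (1 6)(4 5)

r' r'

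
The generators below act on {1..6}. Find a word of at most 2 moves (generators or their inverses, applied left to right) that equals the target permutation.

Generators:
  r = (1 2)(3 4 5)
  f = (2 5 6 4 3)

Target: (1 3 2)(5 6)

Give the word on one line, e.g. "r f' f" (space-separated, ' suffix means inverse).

  after r': (1 2)(3 5 4)
  after f': (1 3 2)(5 6)

r' f'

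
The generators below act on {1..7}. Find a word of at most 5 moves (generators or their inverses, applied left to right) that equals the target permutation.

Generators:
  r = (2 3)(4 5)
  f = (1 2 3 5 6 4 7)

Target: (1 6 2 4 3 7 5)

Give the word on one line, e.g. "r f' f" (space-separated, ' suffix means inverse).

  after f': (1 7 4 6 5 3 2)
  after f': (1 4 5 2 7 6 3)
  after f': (1 6 2 4 3 7 5)
  after r: (1 6 3 7 4 2 5)
  after r: (1 6 2 4 3 7 5)

f' f' f' r r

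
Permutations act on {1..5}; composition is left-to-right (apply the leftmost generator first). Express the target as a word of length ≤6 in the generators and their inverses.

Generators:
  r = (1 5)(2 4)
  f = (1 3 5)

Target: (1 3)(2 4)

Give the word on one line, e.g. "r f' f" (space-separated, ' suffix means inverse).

r f r' f' r'

  after r: (1 5)(2 4)
  after f: (2 4)(3 5)
  after r': (1 5 3)
  after f': (1 3 5)
  after r': (1 3)(2 4)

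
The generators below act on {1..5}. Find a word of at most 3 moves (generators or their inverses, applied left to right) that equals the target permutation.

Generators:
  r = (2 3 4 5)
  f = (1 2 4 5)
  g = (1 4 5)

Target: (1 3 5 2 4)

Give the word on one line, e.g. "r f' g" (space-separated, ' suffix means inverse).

g' r' r'

  after g': (1 5 4)
  after r': (1 4)(2 5 3)
  after r': (1 3 5 2 4)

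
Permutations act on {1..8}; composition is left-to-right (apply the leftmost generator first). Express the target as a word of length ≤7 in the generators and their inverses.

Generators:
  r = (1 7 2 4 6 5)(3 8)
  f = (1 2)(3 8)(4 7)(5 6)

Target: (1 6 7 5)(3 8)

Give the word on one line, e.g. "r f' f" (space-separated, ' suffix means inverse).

f r r f f

  after f: (1 2)(3 8)(4 7)(5 6)
  after r: (1 4 2 7 6)
  after r: (1 6 7 5)(3 8)
  after f: (1 5 2)(4 7 6)
  after f: (1 6 7 5)(3 8)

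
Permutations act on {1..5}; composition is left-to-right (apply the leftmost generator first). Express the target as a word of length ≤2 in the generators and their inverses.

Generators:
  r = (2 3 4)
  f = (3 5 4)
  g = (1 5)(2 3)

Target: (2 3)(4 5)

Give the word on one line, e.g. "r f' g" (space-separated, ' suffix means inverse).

r' f

  after r': (2 4 3)
  after f: (2 3)(4 5)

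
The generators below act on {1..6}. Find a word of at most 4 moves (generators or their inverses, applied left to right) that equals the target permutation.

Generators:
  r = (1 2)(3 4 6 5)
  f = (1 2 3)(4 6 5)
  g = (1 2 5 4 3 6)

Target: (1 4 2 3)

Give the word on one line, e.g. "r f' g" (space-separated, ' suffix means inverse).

  after r: (1 2)(3 4 6 5)
  after g: (1 5 6 4)
  after f': (1 6 5 4 3 2)
  after f': (1 4 2 3)

r g f' f'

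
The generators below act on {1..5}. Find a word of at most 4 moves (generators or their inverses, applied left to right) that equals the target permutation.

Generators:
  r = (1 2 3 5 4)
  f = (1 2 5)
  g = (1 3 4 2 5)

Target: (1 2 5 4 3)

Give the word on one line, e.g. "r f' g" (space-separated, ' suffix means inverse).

  after f': (1 5 2)
  after g': (1 2 5 4 3)

f' g'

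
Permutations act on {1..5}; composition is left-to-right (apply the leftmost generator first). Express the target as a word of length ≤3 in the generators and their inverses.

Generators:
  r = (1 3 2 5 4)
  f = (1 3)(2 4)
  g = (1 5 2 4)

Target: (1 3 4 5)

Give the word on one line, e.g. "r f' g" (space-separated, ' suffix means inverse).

  after g: (1 5 2 4)
  after r': (1 2 5 3)
  after r': (1 3 4 5)

g r' r'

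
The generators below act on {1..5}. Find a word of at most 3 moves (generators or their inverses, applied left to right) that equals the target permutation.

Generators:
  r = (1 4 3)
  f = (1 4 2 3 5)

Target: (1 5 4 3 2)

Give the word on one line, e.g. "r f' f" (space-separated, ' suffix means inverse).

r' f r

  after r': (1 3 4)
  after f: (1 5)(2 3)
  after r: (1 5 4 3 2)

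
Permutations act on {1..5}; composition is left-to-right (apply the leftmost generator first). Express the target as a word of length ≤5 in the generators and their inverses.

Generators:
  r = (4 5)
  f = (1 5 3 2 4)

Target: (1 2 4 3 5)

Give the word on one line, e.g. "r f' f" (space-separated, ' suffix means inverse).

f' r' f r f

  after f': (1 4 2 3 5)
  after r': (1 5)(2 3 4)
  after f: (1 3)
  after r: (1 3)(4 5)
  after f: (1 2 4 3 5)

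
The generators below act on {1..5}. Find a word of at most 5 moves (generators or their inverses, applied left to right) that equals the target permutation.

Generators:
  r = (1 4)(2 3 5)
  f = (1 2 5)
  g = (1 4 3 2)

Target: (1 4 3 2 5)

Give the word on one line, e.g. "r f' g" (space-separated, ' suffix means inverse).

f r' f r

  after f: (1 2 5)
  after r': (1 5 4)(2 3)
  after f: (2 3 5 4)
  after r: (1 4 3 2 5)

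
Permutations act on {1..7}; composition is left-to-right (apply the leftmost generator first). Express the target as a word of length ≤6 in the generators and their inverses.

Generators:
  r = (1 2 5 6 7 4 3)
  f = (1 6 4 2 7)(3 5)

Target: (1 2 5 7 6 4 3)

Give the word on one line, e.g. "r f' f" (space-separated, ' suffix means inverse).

r' f r f' r

  after r': (1 3 4 7 6 5 2)
  after f: (1 5 7 4)(2 6 3)
  after r: (1 6)(2 7 3 5 4)
  after f': (5 6 7)
  after r: (1 2 5 7 6 4 3)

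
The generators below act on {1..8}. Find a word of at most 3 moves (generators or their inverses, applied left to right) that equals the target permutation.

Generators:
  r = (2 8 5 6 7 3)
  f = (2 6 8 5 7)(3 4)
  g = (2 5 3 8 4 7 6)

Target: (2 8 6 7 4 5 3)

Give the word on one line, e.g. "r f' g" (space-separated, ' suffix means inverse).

f' g f

  after f': (2 7 5 8 6)(3 4)
  after g: (2 6 5 4 8)(3 7)
  after f: (2 8 6 7 4 5 3)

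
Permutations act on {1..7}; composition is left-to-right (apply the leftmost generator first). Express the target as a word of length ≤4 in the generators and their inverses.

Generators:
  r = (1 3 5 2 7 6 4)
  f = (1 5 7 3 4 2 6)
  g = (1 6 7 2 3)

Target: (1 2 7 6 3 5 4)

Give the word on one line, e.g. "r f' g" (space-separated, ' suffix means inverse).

  after r': (1 4 6 7 2 5 3)
  after f: (1 2 7 6 3 5 4)

r' f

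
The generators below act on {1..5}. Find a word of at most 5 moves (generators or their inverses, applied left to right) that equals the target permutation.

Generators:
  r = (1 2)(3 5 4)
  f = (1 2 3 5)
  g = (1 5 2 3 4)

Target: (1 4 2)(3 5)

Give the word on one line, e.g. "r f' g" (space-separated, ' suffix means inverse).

g' r g

  after g': (1 4 3 2 5)
  after r: (1 3)(2 4 5)
  after g: (1 4 2)(3 5)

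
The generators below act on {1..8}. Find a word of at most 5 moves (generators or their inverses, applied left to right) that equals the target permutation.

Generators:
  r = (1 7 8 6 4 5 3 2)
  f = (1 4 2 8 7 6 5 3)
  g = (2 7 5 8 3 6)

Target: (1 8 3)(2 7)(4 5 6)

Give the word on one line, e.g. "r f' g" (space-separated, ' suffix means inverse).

r' g' r'

  after r': (1 2 3 5 4 6 8 7)
  after g': (1 6 5 4 3 7)(2 8)
  after r': (1 8 3)(2 7)(4 5 6)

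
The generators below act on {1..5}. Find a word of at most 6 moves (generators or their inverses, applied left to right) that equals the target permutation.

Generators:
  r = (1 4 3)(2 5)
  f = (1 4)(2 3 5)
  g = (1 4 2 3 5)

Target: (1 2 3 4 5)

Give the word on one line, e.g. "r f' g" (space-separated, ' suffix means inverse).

  after f': (1 4)(2 5 3)
  after g: (1 2)
  after g: (1 3 5)(2 4)
  after g: (1 5 4 3)
  after f: (1 2 3 4 5)

f' g g g f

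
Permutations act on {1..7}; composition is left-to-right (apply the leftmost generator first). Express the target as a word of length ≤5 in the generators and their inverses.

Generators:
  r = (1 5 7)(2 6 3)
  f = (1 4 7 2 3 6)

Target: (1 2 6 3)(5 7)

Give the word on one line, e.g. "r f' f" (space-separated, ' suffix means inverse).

  after r: (1 5 7)(2 6 3)
  after f': (1 5 4)(2 3 7 6)
  after r': (2 6 3 5 4 7)
  after f': (1 6 2 3 5)
  after r': (1 2 6 3)(5 7)

r f' r' f' r'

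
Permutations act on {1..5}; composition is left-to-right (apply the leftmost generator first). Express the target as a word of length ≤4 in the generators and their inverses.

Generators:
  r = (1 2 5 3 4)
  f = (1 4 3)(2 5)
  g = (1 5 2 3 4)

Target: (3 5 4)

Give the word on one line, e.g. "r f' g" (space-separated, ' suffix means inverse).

  after r: (1 2 5 3 4)
  after f': (1 5 4 3)
  after r: (1 3 2 5)
  after f: (3 5 4)

r f' r f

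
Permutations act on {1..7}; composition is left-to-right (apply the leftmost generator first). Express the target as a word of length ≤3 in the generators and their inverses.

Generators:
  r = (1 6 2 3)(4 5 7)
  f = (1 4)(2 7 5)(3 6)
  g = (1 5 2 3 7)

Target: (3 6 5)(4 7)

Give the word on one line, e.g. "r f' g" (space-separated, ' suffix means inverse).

g' r f'

  after g': (1 7 3 2 5)
  after r: (1 4 5 6 2 7)
  after f': (3 6 5)(4 7)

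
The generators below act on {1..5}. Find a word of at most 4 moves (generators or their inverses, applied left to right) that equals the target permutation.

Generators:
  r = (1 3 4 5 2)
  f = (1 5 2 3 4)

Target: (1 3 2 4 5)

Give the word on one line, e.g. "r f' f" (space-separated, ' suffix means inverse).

  after f: (1 5 2 3 4)
  after r': (1 4 2)
  after f': (1 3 2 4 5)

f r' f'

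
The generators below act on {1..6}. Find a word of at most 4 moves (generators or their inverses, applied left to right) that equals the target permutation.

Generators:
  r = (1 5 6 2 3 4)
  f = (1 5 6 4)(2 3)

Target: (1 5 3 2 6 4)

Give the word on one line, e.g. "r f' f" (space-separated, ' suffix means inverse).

f' f' r'

  after f': (1 4 6 5)(2 3)
  after f': (1 6)(4 5)
  after r': (1 5 3 2 6 4)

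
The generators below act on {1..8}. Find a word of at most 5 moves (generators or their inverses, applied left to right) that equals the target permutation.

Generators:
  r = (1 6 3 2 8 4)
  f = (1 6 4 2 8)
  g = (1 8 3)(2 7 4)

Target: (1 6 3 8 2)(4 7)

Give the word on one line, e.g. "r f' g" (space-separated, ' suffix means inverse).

  after r': (1 4 8 2 3 6)
  after f': (1 6 8 4 2 3)
  after g: (1 6 3 8 2)(4 7)

r' f' g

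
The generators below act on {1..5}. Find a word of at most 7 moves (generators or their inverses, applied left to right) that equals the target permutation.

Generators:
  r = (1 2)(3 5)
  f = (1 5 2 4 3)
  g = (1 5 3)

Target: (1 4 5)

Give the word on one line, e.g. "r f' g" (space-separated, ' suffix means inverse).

f' g' f f g'

  after f': (1 3 4 2 5)
  after g': (1 5 3 4 2)
  after f: (1 2 5)
  after f: (1 4 3)
  after g': (1 4 5)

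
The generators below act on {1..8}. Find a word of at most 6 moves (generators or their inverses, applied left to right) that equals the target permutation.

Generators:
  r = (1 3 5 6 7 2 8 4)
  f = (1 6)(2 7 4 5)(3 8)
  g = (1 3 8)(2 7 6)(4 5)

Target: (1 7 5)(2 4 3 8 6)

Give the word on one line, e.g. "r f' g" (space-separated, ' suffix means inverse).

  after r': (1 4 8 2 7 6 5 3)
  after g': (1 5)(3 8 6 4)
  after f': (1 4 8)(2 5 6 7)
  after f': (1 7 5)(2 4 3 8 6)

r' g' f' f'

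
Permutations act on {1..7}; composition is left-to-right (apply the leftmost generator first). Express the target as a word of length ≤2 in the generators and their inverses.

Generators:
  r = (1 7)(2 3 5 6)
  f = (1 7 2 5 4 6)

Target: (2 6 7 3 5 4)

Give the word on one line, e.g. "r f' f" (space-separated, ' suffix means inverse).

  after f: (1 7 2 5 4 6)
  after r: (2 6 7 3 5 4)

f r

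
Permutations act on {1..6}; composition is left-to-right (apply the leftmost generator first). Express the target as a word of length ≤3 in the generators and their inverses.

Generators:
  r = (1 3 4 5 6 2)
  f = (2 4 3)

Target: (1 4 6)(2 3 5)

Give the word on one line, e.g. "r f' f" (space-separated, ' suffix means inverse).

r r

  after r: (1 3 4 5 6 2)
  after r: (1 4 6)(2 3 5)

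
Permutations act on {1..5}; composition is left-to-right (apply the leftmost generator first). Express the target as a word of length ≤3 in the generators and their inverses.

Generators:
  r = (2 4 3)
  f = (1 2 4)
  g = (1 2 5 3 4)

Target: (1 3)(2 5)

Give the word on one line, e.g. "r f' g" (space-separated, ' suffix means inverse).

g f r

  after g: (1 2 5 3 4)
  after f: (1 4 2 5 3)
  after r: (1 3)(2 5)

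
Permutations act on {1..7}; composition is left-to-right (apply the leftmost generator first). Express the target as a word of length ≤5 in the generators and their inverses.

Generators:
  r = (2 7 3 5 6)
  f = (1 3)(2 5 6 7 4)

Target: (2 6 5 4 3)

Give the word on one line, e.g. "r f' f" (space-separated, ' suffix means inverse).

  after f': (1 3)(2 4 7 6 5)
  after f': (2 7 5 4 6)
  after r: (2 3 5 4)(6 7)
  after r: (2 5 4 7)(3 6)
  after r: (2 6 5 4 3)

f' f' r r r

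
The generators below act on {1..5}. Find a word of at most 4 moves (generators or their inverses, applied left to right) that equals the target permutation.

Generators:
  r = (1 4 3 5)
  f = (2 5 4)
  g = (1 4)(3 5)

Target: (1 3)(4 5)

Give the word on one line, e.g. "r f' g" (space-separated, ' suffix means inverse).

  after r': (1 5 3 4)
  after r': (1 3)(4 5)

r' r'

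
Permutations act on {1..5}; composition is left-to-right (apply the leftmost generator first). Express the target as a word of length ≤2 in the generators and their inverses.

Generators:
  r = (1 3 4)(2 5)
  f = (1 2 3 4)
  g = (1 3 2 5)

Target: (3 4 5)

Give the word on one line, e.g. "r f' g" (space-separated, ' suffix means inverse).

  after r: (1 3 4)(2 5)
  after g': (3 4 5)

r g'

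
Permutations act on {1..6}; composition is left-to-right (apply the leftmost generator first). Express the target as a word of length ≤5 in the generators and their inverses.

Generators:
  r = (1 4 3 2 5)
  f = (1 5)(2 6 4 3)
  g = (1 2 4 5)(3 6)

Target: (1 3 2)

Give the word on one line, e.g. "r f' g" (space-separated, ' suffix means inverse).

  after g: (1 2 4 5)(3 6)
  after g: (1 4)(2 5)
  after r: (1 3 2)

g g r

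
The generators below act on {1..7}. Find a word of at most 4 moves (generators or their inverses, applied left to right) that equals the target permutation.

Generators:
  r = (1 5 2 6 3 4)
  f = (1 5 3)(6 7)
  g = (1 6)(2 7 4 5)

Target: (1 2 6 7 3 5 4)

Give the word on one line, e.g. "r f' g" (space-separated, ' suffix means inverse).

  after f: (1 5 3)(6 7)
  after r: (1 2 6 7 3 5 4)

f r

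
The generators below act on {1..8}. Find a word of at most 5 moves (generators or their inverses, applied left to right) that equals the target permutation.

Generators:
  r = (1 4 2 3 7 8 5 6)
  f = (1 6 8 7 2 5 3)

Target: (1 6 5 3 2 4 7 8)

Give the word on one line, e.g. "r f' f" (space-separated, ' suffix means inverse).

  after f: (1 6 8 7 2 5 3)
  after f: (1 8 2 3 6 7 5)
  after f: (1 7 3 8 5 6 2)
  after r: (1 8 6 3 5)(2 4)
  after f': (1 6 5 3 2 4 7 8)

f f f r f'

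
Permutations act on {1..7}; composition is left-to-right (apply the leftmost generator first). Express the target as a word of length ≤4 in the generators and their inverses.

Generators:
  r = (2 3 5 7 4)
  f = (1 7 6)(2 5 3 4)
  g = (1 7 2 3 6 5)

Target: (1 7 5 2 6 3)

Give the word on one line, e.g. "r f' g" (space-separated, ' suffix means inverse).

  after r': (2 4 7 5 3)
  after f: (1 7 3 5 4 6)
  after g': (2 7)(3 6 5 4)
  after f: (1 7 5 2 6 3)

r' f g' f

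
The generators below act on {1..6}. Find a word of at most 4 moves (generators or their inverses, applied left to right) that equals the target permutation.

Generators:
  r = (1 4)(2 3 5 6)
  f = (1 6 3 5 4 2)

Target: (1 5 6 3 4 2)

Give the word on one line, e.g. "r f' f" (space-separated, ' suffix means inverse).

r' f'

  after r': (1 4)(2 6 5 3)
  after f': (1 5 6 3 4 2)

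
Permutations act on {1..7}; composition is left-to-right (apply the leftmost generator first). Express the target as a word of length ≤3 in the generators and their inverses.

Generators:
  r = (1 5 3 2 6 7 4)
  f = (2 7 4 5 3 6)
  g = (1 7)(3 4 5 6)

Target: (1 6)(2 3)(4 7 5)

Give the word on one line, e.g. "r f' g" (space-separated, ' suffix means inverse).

r g

  after r: (1 5 3 2 6 7 4)
  after g: (1 6)(2 3)(4 7 5)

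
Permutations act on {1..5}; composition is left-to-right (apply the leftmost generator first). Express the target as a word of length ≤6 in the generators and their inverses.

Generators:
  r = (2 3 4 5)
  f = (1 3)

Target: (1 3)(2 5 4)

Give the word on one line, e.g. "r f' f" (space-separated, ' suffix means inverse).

r' f' r f' r'

  after r': (2 5 4 3)
  after f': (1 3 2 5 4)
  after r: (1 4)
  after f': (1 4 3)
  after r': (1 3)(2 5 4)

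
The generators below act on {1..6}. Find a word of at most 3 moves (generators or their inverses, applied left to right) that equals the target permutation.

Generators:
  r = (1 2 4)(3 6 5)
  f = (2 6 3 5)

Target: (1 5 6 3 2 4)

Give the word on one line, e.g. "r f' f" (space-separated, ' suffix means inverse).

  after r: (1 2 4)(3 6 5)
  after f': (1 5 6 3 2 4)

r f'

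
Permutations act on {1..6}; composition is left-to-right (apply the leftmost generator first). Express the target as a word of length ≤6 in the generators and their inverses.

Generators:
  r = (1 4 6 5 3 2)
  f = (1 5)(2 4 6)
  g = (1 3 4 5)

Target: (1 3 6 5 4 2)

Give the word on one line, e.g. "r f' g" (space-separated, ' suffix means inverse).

  after r': (1 2 3 5 6 4)
  after r': (1 3 6)(2 5 4)
  after f: (1 3 2)(5 6)
  after f: (1 3 4 6)(2 5)
  after f: (1 3 6 5 4 2)

r' r' f f f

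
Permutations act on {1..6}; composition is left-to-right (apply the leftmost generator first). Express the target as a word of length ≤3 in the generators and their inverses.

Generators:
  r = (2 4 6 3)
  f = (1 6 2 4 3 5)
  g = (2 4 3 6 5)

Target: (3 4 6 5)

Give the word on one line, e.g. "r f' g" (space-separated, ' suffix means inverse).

  after g: (2 4 3 6 5)
  after r': (3 4 6 5)

g r'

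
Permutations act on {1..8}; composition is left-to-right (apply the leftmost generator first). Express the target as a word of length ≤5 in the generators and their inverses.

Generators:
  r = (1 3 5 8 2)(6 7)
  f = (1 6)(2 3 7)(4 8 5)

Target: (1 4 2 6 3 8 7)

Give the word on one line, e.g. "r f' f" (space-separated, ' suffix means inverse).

r r f r

  after r: (1 3 5 8 2)(6 7)
  after r: (1 5 2 3 8)
  after f: (1 4 8 6)(2 7)(3 5)
  after r: (1 4 2 6 3 8 7)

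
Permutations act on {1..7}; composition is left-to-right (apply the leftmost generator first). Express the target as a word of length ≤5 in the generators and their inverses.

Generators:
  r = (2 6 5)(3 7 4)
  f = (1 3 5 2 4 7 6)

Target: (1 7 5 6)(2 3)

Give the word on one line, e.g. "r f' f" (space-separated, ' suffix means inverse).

  after f: (1 3 5 2 4 7 6)
  after r': (1 4 3 6)(2 7)
  after r': (1 7 5 6)(2 3)

f r' r'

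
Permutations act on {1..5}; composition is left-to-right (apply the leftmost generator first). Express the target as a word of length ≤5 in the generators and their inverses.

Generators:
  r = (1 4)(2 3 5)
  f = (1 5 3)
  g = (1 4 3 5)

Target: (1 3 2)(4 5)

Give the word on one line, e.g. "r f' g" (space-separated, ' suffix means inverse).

  after r': (1 4)(2 5 3)
  after g: (1 3 2)
  after f': (1 5)(2 3)
  after g: (2 5 4 3)
  after f': (1 3 2)(4 5)

r' g f' g f'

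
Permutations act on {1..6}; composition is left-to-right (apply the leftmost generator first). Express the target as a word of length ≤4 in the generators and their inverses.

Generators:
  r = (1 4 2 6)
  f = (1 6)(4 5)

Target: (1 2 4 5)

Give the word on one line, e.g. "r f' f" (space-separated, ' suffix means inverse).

f' r'

  after f': (1 6)(4 5)
  after r': (1 2 4 5)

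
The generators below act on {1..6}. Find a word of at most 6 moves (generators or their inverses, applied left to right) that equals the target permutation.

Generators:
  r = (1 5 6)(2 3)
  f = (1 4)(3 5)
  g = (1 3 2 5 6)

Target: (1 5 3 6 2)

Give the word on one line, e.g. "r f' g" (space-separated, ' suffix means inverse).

r g' r g g

  after r: (1 5 6)(2 3)
  after g': (1 2)
  after r: (1 3 2 5 6)
  after g: (1 2 6 3 5)
  after g: (1 5 3 6 2)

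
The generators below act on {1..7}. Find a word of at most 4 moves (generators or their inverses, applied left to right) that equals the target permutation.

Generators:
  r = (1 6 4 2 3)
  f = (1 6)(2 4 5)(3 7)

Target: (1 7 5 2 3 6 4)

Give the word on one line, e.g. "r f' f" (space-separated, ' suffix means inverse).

  after r: (1 6 4 2 3)
  after f: (2 7 3 6 5)
  after r': (1 3)(2 7)(4 6 5)
  after f': (1 7 5 2 3 6 4)

r f r' f'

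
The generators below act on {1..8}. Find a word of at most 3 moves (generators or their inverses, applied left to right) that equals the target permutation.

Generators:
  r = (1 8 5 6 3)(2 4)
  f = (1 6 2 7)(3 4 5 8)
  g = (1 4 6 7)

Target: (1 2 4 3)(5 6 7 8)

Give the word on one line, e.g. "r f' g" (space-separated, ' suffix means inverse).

g r

  after g: (1 4 6 7)
  after r: (1 2 4 3)(5 6 7 8)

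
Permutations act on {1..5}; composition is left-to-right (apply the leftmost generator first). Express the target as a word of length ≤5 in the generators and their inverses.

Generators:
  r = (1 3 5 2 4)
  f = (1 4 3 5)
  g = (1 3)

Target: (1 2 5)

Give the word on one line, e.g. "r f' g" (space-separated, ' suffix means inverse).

f g' r'

  after f: (1 4 3 5)
  after g': (1 4)(3 5)
  after r': (1 2 5)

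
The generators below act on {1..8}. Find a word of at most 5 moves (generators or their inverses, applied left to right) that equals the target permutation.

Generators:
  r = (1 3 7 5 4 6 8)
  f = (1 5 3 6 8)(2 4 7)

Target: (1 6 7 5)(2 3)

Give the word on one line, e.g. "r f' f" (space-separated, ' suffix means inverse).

  after f: (1 5 3 6 8)(2 4 7)
  after r': (1 7 2 5)(3 4)
  after f': (1 4 5 8 6 3 2)
  after r: (1 6 7 5)(2 3)

f r' f' r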